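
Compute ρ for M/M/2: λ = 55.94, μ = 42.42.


ρ = λ/(cμ) = 55.94/(2·42.42) = 55.94/84.84 = 0.6594

Final: 0.6594


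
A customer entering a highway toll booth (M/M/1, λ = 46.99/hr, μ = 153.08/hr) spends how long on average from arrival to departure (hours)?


W = 1/(μ−λ) = 1/(153.08 − 46.99) = 1/106.09 = 0.009426 hr

Final: 0.009426 hr


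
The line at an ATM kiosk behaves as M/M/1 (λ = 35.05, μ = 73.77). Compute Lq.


ρ = 35.05/73.77 = 0.4751
Lq = ρ²/(1−ρ) = 0.2257/0.5249 = 0.4301

Final: 0.4301


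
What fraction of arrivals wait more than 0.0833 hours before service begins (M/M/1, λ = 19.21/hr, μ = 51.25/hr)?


ρ = 19.21/51.25 = 0.3748
P(Wq > t) = ρ·e^{−(μ−λ)t} = 0.3748·e^{−2.6689}
= 0.3748·0.069326 = 0.025985

Final: 0.025985


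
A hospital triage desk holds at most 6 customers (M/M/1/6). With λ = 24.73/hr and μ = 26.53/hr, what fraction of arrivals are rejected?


ρ = λ/μ = 24.73/26.53 = 0.9322
P_K = (1−ρ)ρ^K/(1−ρ^(K+1)) = (0.06785·0.656026)/(1 − 0.611516)
= 0.044510/0.388484 = 0.114573

Final: 0.114573


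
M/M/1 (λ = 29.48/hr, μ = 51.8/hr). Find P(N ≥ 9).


ρ = 29.48/51.8 = 0.5691
P(N ≥ n) = ρ^n = 0.5691^9 = 0.006263

Final: 0.006263


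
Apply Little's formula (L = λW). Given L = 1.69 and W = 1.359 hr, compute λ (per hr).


λ = L/W = 1.69/1.359 = 1.2436 /hr

Final: 1.2436 /hr


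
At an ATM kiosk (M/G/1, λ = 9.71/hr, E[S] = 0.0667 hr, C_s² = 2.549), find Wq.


ρ = λ·E[S] = 9.71·0.0667 = 0.6477
E[S²] = E[S]²(1+C_s²) = 0.0667²·(1+2.549) = 0.015789
Wq = λ·E[S²]/(2(1−ρ)) = 9.71·0.015789/(2·0.3523) = 0.21756 hr

Final: 0.21756 hr


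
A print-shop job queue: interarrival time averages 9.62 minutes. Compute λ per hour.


λ = 1/(interarrival time) in consistent units.
1 hour = 60 min, so λ = 60/9.62 = 6.2370 per hour

Final: 6.2370 /hr


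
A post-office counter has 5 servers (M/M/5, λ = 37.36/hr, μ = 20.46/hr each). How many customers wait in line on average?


a = λ/μ = 1.8260; ρ = a/5 = 0.3652
P₀ = 0.160318
Lq = P₀·a^c·ρ / (c!·(1−ρ)²) = 0.160318·20.30047·0.3652/(120·0.40297)
= 0.02458

Final: 0.02458


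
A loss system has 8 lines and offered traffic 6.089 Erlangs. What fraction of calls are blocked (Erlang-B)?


B(c,a) = (a^c/c!) / Σ_{k=0}^{c} a^k/k!
a^8/8! = 46.864854
Σ terms (k=0..8): 1.00000 + 6.08900 + 18.53796 + 37.62588 + 57.27600 + 69.75071 + 70.78534 + 61.57314 + 46.86485 = 369.502882
B = 46.864854/369.502882 = 0.126832

Final: 0.126832


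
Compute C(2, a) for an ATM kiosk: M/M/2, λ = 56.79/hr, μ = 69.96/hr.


a = λ/μ = 0.8117; ρ = a/2 = 0.4059
P₀ = 0.422602 (from M/M/c formula)
C(c,a) = [a^c/(c!(1−ρ))]·P₀ = [0.65894/(2·0.5941)]·0.422602
= 0.55454·0.422602 = 0.234351

Final: 0.234351


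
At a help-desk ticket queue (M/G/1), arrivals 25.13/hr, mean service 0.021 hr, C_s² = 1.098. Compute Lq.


ρ = λ·E[S] = 25.13·0.021 = 0.5277
Lq = ρ²(1+C_s²)/(2(1−ρ)) = 0.2785·(1+1.098)/(2·0.4723)
= 0.2785·2.0980/0.9445 = 0.61860

Final: 0.61860


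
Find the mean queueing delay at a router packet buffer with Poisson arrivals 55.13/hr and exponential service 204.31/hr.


ρ = 55.13/204.31 = 0.2698
Wq = ρ/(μ−λ) = 0.2698/(204.31 − 55.13) = 0.2698/149.18 = 0.001809 hr

Final: 0.001809 hr


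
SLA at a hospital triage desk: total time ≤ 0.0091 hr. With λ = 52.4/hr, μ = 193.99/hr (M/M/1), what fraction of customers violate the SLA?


W ~ Exponential(μ−λ) for M/M/1.
μ − λ = 193.99 − 52.4 = 141.5900
P(W > t) = e^{−(μ−λ)t} = e^{−1.2885} = 0.275693

Final: 0.275693


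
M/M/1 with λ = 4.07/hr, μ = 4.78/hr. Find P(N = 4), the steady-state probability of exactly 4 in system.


ρ = 4.07/4.78 = 0.8515
P_n = (1−ρ)·ρ^n = (1 − 0.8515)·0.8515^4 = 0.1485·0.525613 = 0.078072

Final: 0.078072


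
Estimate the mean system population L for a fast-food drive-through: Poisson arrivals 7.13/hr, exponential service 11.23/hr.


ρ = λ/μ = 7.13/11.23 = 0.6349
L = ρ/(1−ρ) = 0.6349/(1 − 0.6349) = 0.6349/0.3651 = 1.7390

Final: 1.7390


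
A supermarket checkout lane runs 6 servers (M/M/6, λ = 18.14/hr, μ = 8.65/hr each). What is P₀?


a = λ/μ = 18.14/8.65 = 2.0971; ρ = a/c = 0.3495
Σ_{k=0}^{5} a^k/k! (terms k=0..5) = 1.00000 + 2.09711 + 2.19893 + 1.53714 + 0.80589 + 0.33801 = 7.97707
Tail: a^6/(6!(1−ρ)) = 85.06033/(720·0.6505) = 0.18162
P₀ = 1/(7.97707 + 0.18162) = 1/8.15869 = 0.122569

Final: 0.122569


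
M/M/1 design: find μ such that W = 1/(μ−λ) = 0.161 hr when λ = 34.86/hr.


W = 1/(μ−λ) ⇒ μ − λ = 1/W = 1/0.161 = 6.2112
μ = λ + 1/W = 34.86 + 6.2112 = 41.0712 per hr

Final: 41.0712 /hr


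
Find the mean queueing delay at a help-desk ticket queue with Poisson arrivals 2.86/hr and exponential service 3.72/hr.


ρ = 2.86/3.72 = 0.7688
Wq = ρ/(μ−λ) = 0.7688/(3.72 − 2.86) = 0.7688/0.8600 = 0.8940 hr

Final: 0.8940 hr


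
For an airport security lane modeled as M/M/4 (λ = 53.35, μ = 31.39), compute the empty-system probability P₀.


a = λ/μ = 53.35/31.39 = 1.6996; ρ = a/c = 0.4249
Σ_{k=0}^{3} a^k/k! (terms k=0..3) = 1.00000 + 1.69959 + 1.44430 + 0.81824 = 4.96212
Tail: a^4/(4!(1−ρ)) = 8.34396/(24·0.5751) = 0.60453
P₀ = 1/(4.96212 + 0.60453) = 1/5.56664 = 0.179641

Final: 0.179641


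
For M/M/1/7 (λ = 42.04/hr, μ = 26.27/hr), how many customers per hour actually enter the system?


ρ = 1.6003; P_K = (1−ρ)ρ^7/(1−ρ^8) = 0.384047
λ_eff = λ(1 − P_K) = 42.04·(1 − 0.384047) = 42.04·0.615953 = 25.8947 /hr

Final: 25.8947 /hr


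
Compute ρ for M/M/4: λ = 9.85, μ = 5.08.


ρ = λ/(cμ) = 9.85/(4·5.08) = 9.85/20.32 = 0.4847

Final: 0.4847


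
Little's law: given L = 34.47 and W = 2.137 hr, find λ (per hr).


λ = L/W = 34.47/2.137 = 16.1301 /hr

Final: 16.1301 /hr


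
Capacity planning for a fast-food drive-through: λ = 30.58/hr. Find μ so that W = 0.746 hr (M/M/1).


W = 1/(μ−λ) ⇒ μ − λ = 1/W = 1/0.746 = 1.3405
μ = λ + 1/W = 30.58 + 1.3405 = 31.9205 per hr

Final: 31.9205 /hr


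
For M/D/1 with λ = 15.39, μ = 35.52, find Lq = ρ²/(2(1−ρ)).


ρ = 15.39/35.52 = 0.4333
M/D/1: Lq = ρ²/(2(1−ρ)) = 0.1877/(2·0.5667) = 0.16563

Final: 0.16563


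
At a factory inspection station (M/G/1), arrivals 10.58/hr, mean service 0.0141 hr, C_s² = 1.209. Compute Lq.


ρ = λ·E[S] = 10.58·0.0141 = 0.1492
Lq = ρ²(1+C_s²)/(2(1−ρ)) = 0.02225·(1+1.209)/(2·0.8508)
= 0.02225·2.2090/1.7016 = 0.02889

Final: 0.02889


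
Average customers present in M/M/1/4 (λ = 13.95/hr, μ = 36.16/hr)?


ρ = 13.95/36.16 = 0.3858
L = ρ[1 − (K+1)ρ^K + Kρ^(K+1)] / [(1−ρ)(1−ρ^(K+1))]
Numerator: 0.3858·(1 − 5·0.022150 + 4·0.008545) = 0.356245
Denominator: (0.6142)·(0.991455) = 0.608966
L = 0.356245/0.608966 = 0.5850

Final: 0.5850


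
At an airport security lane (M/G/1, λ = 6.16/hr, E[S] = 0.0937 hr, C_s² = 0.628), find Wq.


ρ = λ·E[S] = 6.16·0.0937 = 0.5772
E[S²] = E[S]²(1+C_s²) = 0.0937²·(1+0.628) = 0.014293
Wq = λ·E[S²]/(2(1−ρ)) = 6.16·0.014293/(2·0.4228) = 0.10412 hr

Final: 0.10412 hr


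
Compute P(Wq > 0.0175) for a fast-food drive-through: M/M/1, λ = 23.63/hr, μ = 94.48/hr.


ρ = 23.63/94.48 = 0.2501
P(Wq > t) = ρ·e^{−(μ−λ)t} = 0.2501·e^{−1.2399}
= 0.2501·0.289420 = 0.072386

Final: 0.072386


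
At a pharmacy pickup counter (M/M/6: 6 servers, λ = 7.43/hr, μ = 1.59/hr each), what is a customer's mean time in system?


a = 4.6730; ρ = 0.7788; P₀ = 0.007277
Lq = P₀·a^c·ρ/(c!(1−ρ)²) = 1.67548
Wq = Lq/λ = 1.67548/7.43 = 0.22550 hr
W = Wq + 1/μ = 0.22550 + 0.62893 = 0.85443 hr

Final: 0.85443 hr


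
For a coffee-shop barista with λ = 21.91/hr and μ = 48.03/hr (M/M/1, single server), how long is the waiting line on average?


ρ = 21.91/48.03 = 0.4562
Lq = ρ²/(1−ρ) = 0.2081/0.5438 = 0.3826

Final: 0.3826


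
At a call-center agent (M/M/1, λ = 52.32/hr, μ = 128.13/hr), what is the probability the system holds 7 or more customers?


ρ = 52.32/128.13 = 0.4083
P(N ≥ n) = ρ^n = 0.4083^7 = 0.001893

Final: 0.001893


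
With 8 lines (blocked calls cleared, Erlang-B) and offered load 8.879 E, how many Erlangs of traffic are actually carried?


B(8,8.879) = 0.282896 (Erlang-B)
Carried load = a(1 − B) = 8.879·(1 − 0.282896) = 8.879·0.717104 = 6.3672 E

Final: 6.3672 Erlangs


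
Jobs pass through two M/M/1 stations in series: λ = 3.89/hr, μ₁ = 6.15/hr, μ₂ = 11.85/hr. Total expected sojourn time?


Each node sees arrival rate λ = 3.89/hr (tandem ⇒ throughput preserved).
W₁ = 1/(μ₁−λ) = 1/(6.15−3.89) = 0.44248 hr
W₂ = 1/(μ₂−λ) = 1/(11.85−3.89) = 0.12563 hr
W_total = W₁ + W₂ = 0.44248 + 0.12563 = 0.56811 hr

Final: 0.56811 hr


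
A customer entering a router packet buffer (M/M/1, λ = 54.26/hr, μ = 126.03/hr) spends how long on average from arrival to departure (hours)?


W = 1/(μ−λ) = 1/(126.03 − 54.26) = 1/71.77 = 0.01393 hr

Final: 0.01393 hr


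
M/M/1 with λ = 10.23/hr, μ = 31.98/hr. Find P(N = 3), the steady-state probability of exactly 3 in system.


ρ = 10.23/31.98 = 0.3199
P_n = (1−ρ)·ρ^n = (1 − 0.3199)·0.3199^3 = 0.6801·0.032733 = 0.022262

Final: 0.022262


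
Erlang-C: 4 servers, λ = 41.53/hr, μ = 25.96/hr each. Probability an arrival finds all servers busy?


a = λ/μ = 1.5998; ρ = a/4 = 0.3999
P₀ = 0.199339 (from M/M/c formula)
C(c,a) = [a^c/(c!(1−ρ))]·P₀ = [6.54981/(24·0.6001)]·0.199339
= 0.45480·0.199339 = 0.090660

Final: 0.090660


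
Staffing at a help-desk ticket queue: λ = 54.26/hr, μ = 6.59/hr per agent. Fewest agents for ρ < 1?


Stability requires cμ > λ ⇔ c > λ/μ.
λ/μ = 54.26/6.59 = 8.2337
Minimum integer c = ⌊8.2337⌋ + 1 = 9
Check: 9·6.59 = 59.31 > 54.26, while 8·6.59 = 52.72 ≤ 54.26

Final: 9 servers


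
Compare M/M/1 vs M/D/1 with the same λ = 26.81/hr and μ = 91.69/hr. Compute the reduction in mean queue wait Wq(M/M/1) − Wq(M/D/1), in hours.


ρ = 26.81/91.69 = 0.2924
Wq(M/M/1) = ρ/(μ−λ) = 0.2924/64.88 = 0.004507 hr
Wq(M/D/1) = ρ/(2(μ−λ)) = 0.002253 hr
Savings = 0.004507 − 0.002253 = 0.002253 hr

Final: 0.002253 hr


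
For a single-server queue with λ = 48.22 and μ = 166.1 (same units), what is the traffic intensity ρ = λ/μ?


ρ = λ/μ = 48.22/166.1 = 0.2903

Final: 0.2903


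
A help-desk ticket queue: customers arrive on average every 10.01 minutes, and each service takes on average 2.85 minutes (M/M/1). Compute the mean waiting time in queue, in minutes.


λ = 60/10.01 = 5.9940 /hr
μ = 60/2.85 = 21.0526 /hr
ρ = λ/μ = 5.9940/21.0526 = 0.2847
Wq = ρ/(μ−λ) = 0.2847/(21.0526−5.9940) = 0.01891 hr
In minutes: 0.01891·60 = 1.134 min

Final: 1.134 min


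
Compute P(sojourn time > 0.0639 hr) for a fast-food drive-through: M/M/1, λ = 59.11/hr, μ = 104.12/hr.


W ~ Exponential(μ−λ) for M/M/1.
μ − λ = 104.12 − 59.11 = 45.0100
P(W > t) = e^{−(μ−λ)t} = e^{−2.8761} = 0.056352

Final: 0.056352


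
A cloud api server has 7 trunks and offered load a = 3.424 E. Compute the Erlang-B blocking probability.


B(c,a) = (a^c/c!) / Σ_{k=0}^{c} a^k/k!
a^7/7! = 1.094727
Σ terms (k=0..7): 1.00000 + 3.42400 + 5.86189 + 6.69037 + 5.72696 + 3.92182 + 2.23805 + 1.09473 = 29.957808
B = 1.094727/29.957808 = 0.036542

Final: 0.036542


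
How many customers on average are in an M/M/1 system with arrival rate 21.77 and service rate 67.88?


ρ = λ/μ = 21.77/67.88 = 0.3207
L = ρ/(1−ρ) = 0.3207/(1 − 0.3207) = 0.3207/0.6793 = 0.4721

Final: 0.4721


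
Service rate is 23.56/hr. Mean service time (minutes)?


Mean service time = 1/μ = 1/23.56 hour = 0.04244 hour
In minutes: 0.04244 × 60 = 2.5467 min

Final: 2.5467 min


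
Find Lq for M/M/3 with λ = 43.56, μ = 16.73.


a = λ/μ = 2.6037; ρ = a/3 = 0.8679
P₀ = 0.034172
Lq = P₀·a^c·ρ / (c!·(1−ρ)²) = 0.034172·17.65126·0.8679/(6·0.01745)
= 5.00003

Final: 5.00003


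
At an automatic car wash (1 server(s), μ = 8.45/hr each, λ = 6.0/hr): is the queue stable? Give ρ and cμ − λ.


Total capacity cμ = 1·8.45 = 8.45/hr
ρ = λ/(cμ) = 6.0/8.45 = 0.7101
Stable ⇔ ρ < 1: YES
Spare capacity = cμ − λ = 8.45 − 6.0 = 2.45/hr

Final: ρ = 0.7101; stable; margin = 2.45/hr


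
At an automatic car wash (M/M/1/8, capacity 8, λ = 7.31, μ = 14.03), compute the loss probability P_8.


ρ = λ/μ = 7.31/14.03 = 0.5210
P_K = (1−ρ)ρ^K/(1−ρ^(K+1)) = (0.4790·0.005431)/(1 − 0.002830)
= 0.002601/0.997170 = 0.002609

Final: 0.002609


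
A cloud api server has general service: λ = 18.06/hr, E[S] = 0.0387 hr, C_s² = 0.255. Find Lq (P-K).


ρ = λ·E[S] = 18.06·0.0387 = 0.6989
Lq = ρ²(1+C_s²)/(2(1−ρ)) = 0.4885·(1+0.255)/(2·0.3011)
= 0.4885·1.2550/0.6022 = 1.01810

Final: 1.01810


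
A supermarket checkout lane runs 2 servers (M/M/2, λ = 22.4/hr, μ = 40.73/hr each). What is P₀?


a = λ/μ = 22.4/40.73 = 0.5500; ρ = a/c = 0.2750
Σ_{k=0}^{1} a^k/k! (terms k=0..1) = 1.00000 + 0.54996 = 1.54996
Tail: a^2/(2!(1−ρ)) = 0.30246/(2·0.7250) = 0.20859
P₀ = 1/(1.54996 + 0.20859) = 1/1.75855 = 0.568650

Final: 0.568650


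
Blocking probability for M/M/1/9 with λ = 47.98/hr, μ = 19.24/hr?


ρ = λ/μ = 47.98/19.24 = 2.4938
P_K = (1−ρ)ρ^K/(1−ρ^(K+1)) = (-1.4938·3729.894804)/(1 − 9301.473633)
= -5571.578829/-9300.473633 = 0.599064

Final: 0.599064


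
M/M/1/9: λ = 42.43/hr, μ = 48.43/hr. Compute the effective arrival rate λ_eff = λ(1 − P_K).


ρ = 0.8761; P_K = (1−ρ)ρ^9/(1−ρ^10) = 0.051360
λ_eff = λ(1 − P_K) = 42.43·(1 − 0.051360) = 42.43·0.948640 = 40.2508 /hr

Final: 40.2508 /hr


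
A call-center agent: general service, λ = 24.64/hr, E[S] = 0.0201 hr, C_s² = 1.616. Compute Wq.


ρ = λ·E[S] = 24.64·0.0201 = 0.4953
E[S²] = E[S]²(1+C_s²) = 0.0201²·(1+1.616) = 0.001057
Wq = λ·E[S²]/(2(1−ρ)) = 24.64·0.001057/(2·0.5047) = 0.02580 hr

Final: 0.02580 hr


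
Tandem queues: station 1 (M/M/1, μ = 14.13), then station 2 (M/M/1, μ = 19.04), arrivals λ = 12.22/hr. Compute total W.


Each node sees arrival rate λ = 12.22/hr (tandem ⇒ throughput preserved).
W₁ = 1/(μ₁−λ) = 1/(14.13−12.22) = 0.52356 hr
W₂ = 1/(μ₂−λ) = 1/(19.04−12.22) = 0.14663 hr
W_total = W₁ + W₂ = 0.52356 + 0.14663 = 0.67019 hr

Final: 0.67019 hr


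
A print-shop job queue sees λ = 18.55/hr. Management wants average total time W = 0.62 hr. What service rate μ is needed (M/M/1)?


W = 1/(μ−λ) ⇒ μ − λ = 1/W = 1/0.62 = 1.6129
μ = λ + 1/W = 18.55 + 1.6129 = 20.1629 per hr

Final: 20.1629 /hr


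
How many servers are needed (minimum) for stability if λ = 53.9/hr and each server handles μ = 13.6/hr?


Stability requires cμ > λ ⇔ c > λ/μ.
λ/μ = 53.9/13.6 = 3.9632
Minimum integer c = ⌊3.9632⌋ + 1 = 4
Check: 4·13.6 = 54.40 > 53.9, while 3·13.6 = 40.80 ≤ 53.9

Final: 4 servers


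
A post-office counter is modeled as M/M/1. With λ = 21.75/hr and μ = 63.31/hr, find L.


ρ = λ/μ = 21.75/63.31 = 0.3435
L = ρ/(1−ρ) = 0.3435/(1 − 0.3435) = 0.3435/0.6565 = 0.5233

Final: 0.5233


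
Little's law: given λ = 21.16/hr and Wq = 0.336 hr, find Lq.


Lq = λWq = 21.16·0.336 = 7.1098

Final: 7.1098


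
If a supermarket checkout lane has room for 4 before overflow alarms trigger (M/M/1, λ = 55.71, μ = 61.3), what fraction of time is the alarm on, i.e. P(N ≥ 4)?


ρ = 55.71/61.3 = 0.9088
P(N ≥ n) = ρ^n = 0.9088^4 = 0.682167

Final: 0.682167


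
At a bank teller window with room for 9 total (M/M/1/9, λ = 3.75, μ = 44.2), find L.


ρ = 3.75/44.2 = 0.08484
L = ρ[1 − (K+1)ρ^K + Kρ^(K+1)] / [(1−ρ)(1−ρ^(K+1))]
Numerator: 0.08484·(1 − 10·2.278e-10 + 9·1.932e-11) = 0.084842
Denominator: (0.9152)·(1.000000) = 0.915158
L = 0.084842/0.915158 = 0.09271

Final: 0.09271


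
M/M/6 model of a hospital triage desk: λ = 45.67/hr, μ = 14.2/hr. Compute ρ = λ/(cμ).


ρ = λ/(cμ) = 45.67/(6·14.2) = 45.67/85.20 = 0.5360

Final: 0.5360


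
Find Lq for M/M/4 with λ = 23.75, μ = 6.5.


a = λ/μ = 3.6538; ρ = a/4 = 0.9135
P₀ = 0.009499
Lq = P₀·a^c·ρ / (c!·(1−ρ)²) = 0.009499·178.23830·0.9135/(24·0.007489)
= 8.60449

Final: 8.60449


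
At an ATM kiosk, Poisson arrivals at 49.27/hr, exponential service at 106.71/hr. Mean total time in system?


W = 1/(μ−λ) = 1/(106.71 − 49.27) = 1/57.44 = 0.01741 hr

Final: 0.01741 hr


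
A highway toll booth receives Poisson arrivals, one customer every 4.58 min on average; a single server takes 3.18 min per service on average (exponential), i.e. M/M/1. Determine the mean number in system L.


λ = 60/4.58 = 13.1004 /hr
μ = 60/3.18 = 18.8679 /hr
ρ = λ/μ = 13.1004/18.8679 = 0.6943
L = ρ/(1−ρ) = 0.6943/0.3057 = 2.2714

Final: 2.2714


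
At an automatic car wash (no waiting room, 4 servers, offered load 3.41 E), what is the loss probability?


B(c,a) = (a^c/c!) / Σ_{k=0}^{c} a^k/k!
a^4/4! = 5.633863
Σ terms (k=0..4): 1.00000 + 3.41000 + 5.81405 + 6.60864 + 5.63386 = 22.466550
B = 5.633863/22.466550 = 0.250767

Final: 0.250767


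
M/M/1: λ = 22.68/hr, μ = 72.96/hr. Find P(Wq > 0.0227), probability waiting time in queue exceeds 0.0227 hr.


ρ = 22.68/72.96 = 0.3109
P(Wq > t) = ρ·e^{−(μ−λ)t} = 0.3109·e^{−1.1414}
= 0.3109·0.319386 = 0.099283

Final: 0.099283


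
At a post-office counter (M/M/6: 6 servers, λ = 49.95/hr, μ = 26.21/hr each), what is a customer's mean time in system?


a = 1.9058; ρ = 0.3176; P₀ = 0.148546
Lq = P₀·a^c·ρ/(c!(1−ρ)²) = 0.006742
Wq = Lq/λ = 0.006742/49.95 = 0.0001350 hr
W = Wq + 1/μ = 0.0001350 + 0.03815 = 0.03829 hr

Final: 0.03829 hr


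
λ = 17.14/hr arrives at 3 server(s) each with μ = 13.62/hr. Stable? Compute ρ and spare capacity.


Total capacity cμ = 3·13.62 = 40.86/hr
ρ = λ/(cμ) = 17.14/40.86 = 0.4195
Stable ⇔ ρ < 1: YES
Spare capacity = cμ − λ = 40.86 − 17.14 = 23.72/hr

Final: ρ = 0.4195; stable; margin = 23.72/hr


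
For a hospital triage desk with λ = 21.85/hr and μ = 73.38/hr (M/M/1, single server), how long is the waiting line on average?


ρ = 21.85/73.38 = 0.2978
Lq = ρ²/(1−ρ) = 0.08866/0.7022 = 0.1263

Final: 0.1263


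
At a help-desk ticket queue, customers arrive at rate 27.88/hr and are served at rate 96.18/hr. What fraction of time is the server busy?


ρ = λ/μ = 27.88/96.18 = 0.2899

Final: 0.2899


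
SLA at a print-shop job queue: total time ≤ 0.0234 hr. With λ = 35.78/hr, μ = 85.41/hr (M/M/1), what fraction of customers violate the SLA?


W ~ Exponential(μ−λ) for M/M/1.
μ − λ = 85.41 − 35.78 = 49.6300
P(W > t) = e^{−(μ−λ)t} = e^{−1.1613} = 0.313066

Final: 0.313066


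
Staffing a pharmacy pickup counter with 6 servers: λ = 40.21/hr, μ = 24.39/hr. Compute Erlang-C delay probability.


a = λ/μ = 1.6486; ρ = a/6 = 0.2748
P₀ = 0.192227 (from M/M/c formula)
C(c,a) = [a^c/(c!(1−ρ))]·P₀ = [20.07861/(720·0.7252)]·0.192227
= 0.03845·0.192227 = 0.007392

Final: 0.007392


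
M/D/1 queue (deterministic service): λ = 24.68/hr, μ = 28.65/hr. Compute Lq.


ρ = 24.68/28.65 = 0.8614
M/D/1: Lq = ρ²/(2(1−ρ)) = 0.7421/(2·0.1386) = 2.67760

Final: 2.67760


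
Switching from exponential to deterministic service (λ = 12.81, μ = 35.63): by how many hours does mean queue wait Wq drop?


ρ = 12.81/35.63 = 0.3595
Wq(M/M/1) = ρ/(μ−λ) = 0.3595/22.82 = 0.01575 hr
Wq(M/D/1) = ρ/(2(μ−λ)) = 0.007877 hr
Savings = 0.01575 − 0.007877 = 0.007877 hr

Final: 0.007877 hr


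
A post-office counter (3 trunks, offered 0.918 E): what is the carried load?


B(3,0.918) = 0.052237 (Erlang-B)
Carried load = a(1 − B) = 0.918·(1 − 0.052237) = 0.918·0.947763 = 0.8700 E

Final: 0.8700 Erlangs


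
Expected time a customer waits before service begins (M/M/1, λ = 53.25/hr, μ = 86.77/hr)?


ρ = 53.25/86.77 = 0.6137
Wq = ρ/(μ−λ) = 0.6137/(86.77 − 53.25) = 0.6137/33.52 = 0.01831 hr

Final: 0.01831 hr


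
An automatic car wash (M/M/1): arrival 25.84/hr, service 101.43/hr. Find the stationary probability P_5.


ρ = 25.84/101.43 = 0.2548
P_n = (1−ρ)·ρ^n = (1 − 0.2548)·0.2548^5 = 0.7452·0.001073 = 0.0007997

Final: 0.0007997


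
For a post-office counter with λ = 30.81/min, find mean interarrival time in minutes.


Mean interarrival time = 1/λ = 1/30.81 minute = 0.03246 minute
In minutes: 0.03246 × 1 = 0.03246 min

Final: 0.03246 min


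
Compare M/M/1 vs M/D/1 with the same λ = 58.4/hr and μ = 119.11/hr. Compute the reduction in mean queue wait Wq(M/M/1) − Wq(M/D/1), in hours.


ρ = 58.4/119.11 = 0.4903
Wq(M/M/1) = ρ/(μ−λ) = 0.4903/60.71 = 0.008076 hr
Wq(M/D/1) = ρ/(2(μ−λ)) = 0.004038 hr
Savings = 0.008076 − 0.004038 = 0.004038 hr

Final: 0.004038 hr


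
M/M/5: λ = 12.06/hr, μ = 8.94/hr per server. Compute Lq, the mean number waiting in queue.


a = λ/μ = 1.3490; ρ = a/5 = 0.2698
P₀ = 0.259269
Lq = P₀·a^c·ρ / (c!·(1−ρ)²) = 0.259269·4.46734·0.2698/(120·0.53319)
= 0.004884

Final: 0.004884


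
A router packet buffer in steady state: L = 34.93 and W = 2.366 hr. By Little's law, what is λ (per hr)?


λ = L/W = 34.93/2.366 = 14.7633 /hr

Final: 14.7633 /hr


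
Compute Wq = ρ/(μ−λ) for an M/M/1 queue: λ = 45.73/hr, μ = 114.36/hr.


ρ = 45.73/114.36 = 0.3999
Wq = ρ/(μ−λ) = 0.3999/(114.36 − 45.73) = 0.3999/68.63 = 0.005827 hr

Final: 0.005827 hr


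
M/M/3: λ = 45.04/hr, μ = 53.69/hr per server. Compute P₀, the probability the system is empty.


a = λ/μ = 45.04/53.69 = 0.8389; ρ = a/c = 0.2796
Σ_{k=0}^{2} a^k/k! (terms k=0..2) = 1.00000 + 0.83889 + 0.35187 = 2.19076
Tail: a^3/(3!(1−ρ)) = 0.59036/(6·0.7204) = 0.13659
P₀ = 1/(2.19076 + 0.13659) = 1/2.32734 = 0.429674

Final: 0.429674


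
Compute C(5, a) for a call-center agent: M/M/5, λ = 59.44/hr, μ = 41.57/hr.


a = λ/μ = 1.4299; ρ = a/5 = 0.2860
P₀ = 0.239044 (from M/M/c formula)
C(c,a) = [a^c/(c!(1−ρ))]·P₀ = [5.97715/(120·0.7140)]·0.239044
= 0.06976·0.239044 = 0.016675

Final: 0.016675


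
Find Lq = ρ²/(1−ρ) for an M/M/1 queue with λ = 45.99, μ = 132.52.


ρ = 45.99/132.52 = 0.3470
Lq = ρ²/(1−ρ) = 0.1204/0.6530 = 0.1845

Final: 0.1845


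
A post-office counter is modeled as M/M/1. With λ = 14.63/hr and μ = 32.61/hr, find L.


ρ = λ/μ = 14.63/32.61 = 0.4486
L = ρ/(1−ρ) = 0.4486/(1 − 0.4486) = 0.4486/0.5514 = 0.8137

Final: 0.8137


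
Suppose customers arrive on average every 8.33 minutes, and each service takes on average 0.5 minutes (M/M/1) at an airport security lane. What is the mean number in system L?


λ = 60/8.33 = 7.2029 /hr
μ = 60/0.5 = 120.0000 /hr
ρ = λ/μ = 7.2029/120.0000 = 0.06002
L = ρ/(1−ρ) = 0.06002/0.9400 = 0.06386

Final: 0.06386


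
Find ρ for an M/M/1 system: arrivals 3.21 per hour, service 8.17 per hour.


ρ = λ/μ = 3.21/8.17 = 0.3929

Final: 0.3929


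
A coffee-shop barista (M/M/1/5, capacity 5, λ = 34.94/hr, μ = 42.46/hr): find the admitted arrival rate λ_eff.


ρ = 0.8229; P_K = (1−ρ)ρ^5/(1−ρ^6) = 0.096921
λ_eff = λ(1 − P_K) = 34.94·(1 − 0.096921) = 34.94·0.903079 = 31.5536 /hr

Final: 31.5536 /hr


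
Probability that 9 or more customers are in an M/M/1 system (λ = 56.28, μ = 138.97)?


ρ = 56.28/138.97 = 0.4050
P(N ≥ n) = ρ^n = 0.4050^9 = 0.0002930

Final: 0.0002930


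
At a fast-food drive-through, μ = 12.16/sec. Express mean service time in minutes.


Mean service time = 1/μ = 1/12.16 second = 0.08224 second
In minutes: 0.08224 × 0.0166667 = 0.001371 min

Final: 0.001371 min


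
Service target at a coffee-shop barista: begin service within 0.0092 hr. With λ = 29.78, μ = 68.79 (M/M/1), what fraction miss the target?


ρ = 29.78/68.79 = 0.4329
P(Wq > t) = ρ·e^{−(μ−λ)t} = 0.4329·e^{−0.3589}
= 0.4329·0.698450 = 0.302367

Final: 0.302367


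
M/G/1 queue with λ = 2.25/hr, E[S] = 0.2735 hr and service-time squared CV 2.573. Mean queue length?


ρ = λ·E[S] = 2.25·0.2735 = 0.6154
Lq = ρ²(1+C_s²)/(2(1−ρ)) = 0.3787·(1+2.573)/(2·0.3846)
= 0.3787·3.5730/0.7692 = 1.75892

Final: 1.75892


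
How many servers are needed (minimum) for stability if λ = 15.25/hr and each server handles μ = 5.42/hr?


Stability requires cμ > λ ⇔ c > λ/μ.
λ/μ = 15.25/5.42 = 2.8137
Minimum integer c = ⌊2.8137⌋ + 1 = 3
Check: 3·5.42 = 16.26 > 15.25, while 2·5.42 = 10.84 ≤ 15.25

Final: 3 servers


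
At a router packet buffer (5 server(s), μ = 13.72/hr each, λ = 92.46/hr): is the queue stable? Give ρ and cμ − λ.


Total capacity cμ = 5·13.72 = 68.60/hr
ρ = λ/(cμ) = 92.46/68.60 = 1.3478
Stable ⇔ ρ < 1: NO
Spare capacity = cμ − λ = 68.60 − 92.46 = -23.86/hr

Final: ρ = 1.3478; unstable; margin = -23.86/hr


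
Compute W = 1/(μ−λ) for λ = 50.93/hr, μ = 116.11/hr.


W = 1/(μ−λ) = 1/(116.11 − 50.93) = 1/65.18 = 0.01534 hr

Final: 0.01534 hr


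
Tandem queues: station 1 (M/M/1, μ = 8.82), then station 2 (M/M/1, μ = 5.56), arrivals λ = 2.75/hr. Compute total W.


Each node sees arrival rate λ = 2.75/hr (tandem ⇒ throughput preserved).
W₁ = 1/(μ₁−λ) = 1/(8.82−2.75) = 0.16474 hr
W₂ = 1/(μ₂−λ) = 1/(5.56−2.75) = 0.35587 hr
W_total = W₁ + W₂ = 0.16474 + 0.35587 = 0.52062 hr

Final: 0.52062 hr


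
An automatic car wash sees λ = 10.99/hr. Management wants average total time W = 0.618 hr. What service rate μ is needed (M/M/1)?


W = 1/(μ−λ) ⇒ μ − λ = 1/W = 1/0.618 = 1.6181
μ = λ + 1/W = 10.99 + 1.6181 = 12.6081 per hr

Final: 12.6081 /hr


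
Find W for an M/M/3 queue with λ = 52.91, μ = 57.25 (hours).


a = 0.9242; ρ = 0.3081; P₀ = 0.393485
Lq = P₀·a^c·ρ/(c!(1−ρ)²) = 0.03331
Wq = Lq/λ = 0.03331/52.91 = 0.0006296 hr
W = Wq + 1/μ = 0.0006296 + 0.01747 = 0.01810 hr

Final: 0.01810 hr


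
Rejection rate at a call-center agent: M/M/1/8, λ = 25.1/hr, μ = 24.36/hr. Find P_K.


ρ = λ/μ = 25.1/24.36 = 1.0304
P_K = (1−ρ)ρ^K/(1−ρ^(K+1)) = (-0.03038·1.270491)/(1 − 1.309085)
= -0.038595/-0.309085 = 0.124867

Final: 0.124867


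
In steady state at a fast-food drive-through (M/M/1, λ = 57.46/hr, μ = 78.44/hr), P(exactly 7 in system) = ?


ρ = 57.46/78.44 = 0.7325
P_n = (1−ρ)·ρ^n = (1 − 0.7325)·0.7325^7 = 0.2675·0.113187 = 0.030274

Final: 0.030274


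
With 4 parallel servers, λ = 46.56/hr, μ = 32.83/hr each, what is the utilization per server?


ρ = λ/(cμ) = 46.56/(4·32.83) = 46.56/131.32 = 0.3546

Final: 0.3546


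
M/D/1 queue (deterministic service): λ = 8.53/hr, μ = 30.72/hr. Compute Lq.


ρ = 8.53/30.72 = 0.2777
M/D/1: Lq = ρ²/(2(1−ρ)) = 0.07710/(2·0.7223) = 0.05337

Final: 0.05337


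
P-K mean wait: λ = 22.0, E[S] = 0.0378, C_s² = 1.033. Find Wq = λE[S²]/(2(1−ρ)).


ρ = λ·E[S] = 22.0·0.0378 = 0.8316
E[S²] = E[S]²(1+C_s²) = 0.0378²·(1+1.033) = 0.002905
Wq = λ·E[S²]/(2(1−ρ)) = 22.0·0.002905/(2·0.1684) = 0.18975 hr

Final: 0.18975 hr


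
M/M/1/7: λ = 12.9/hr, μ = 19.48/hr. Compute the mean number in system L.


ρ = 12.9/19.48 = 0.6622
L = ρ[1 − (K+1)ρ^K + Kρ^(K+1)] / [(1−ρ)(1−ρ^(K+1))]
Numerator: 0.6622·(1 − 8·0.055848 + 7·0.036983) = 0.537788
Denominator: (0.3378)·(0.963017) = 0.325290
L = 0.537788/0.325290 = 1.6533

Final: 1.6533


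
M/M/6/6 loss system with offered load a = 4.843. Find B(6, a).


B(c,a) = (a^c/c!) / Σ_{k=0}^{c} a^k/k!
a^6/6! = 17.920673
Σ terms (k=0..6): 1.00000 + 4.84300 + 11.72732 + 18.93181 + 22.92169 + 22.20195 + 17.92067 = 99.546447
B = 17.920673/99.546447 = 0.180023

Final: 0.180023


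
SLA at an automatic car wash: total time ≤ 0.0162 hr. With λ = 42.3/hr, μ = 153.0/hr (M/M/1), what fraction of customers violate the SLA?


W ~ Exponential(μ−λ) for M/M/1.
μ − λ = 153.0 − 42.3 = 110.7000
P(W > t) = e^{−(μ−λ)t} = e^{−1.7933} = 0.166403

Final: 0.166403


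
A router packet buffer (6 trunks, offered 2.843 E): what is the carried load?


B(6,2.843) = 0.043869 (Erlang-B)
Carried load = a(1 − B) = 2.843·(1 − 0.043869) = 2.843·0.956131 = 2.7183 E

Final: 2.7183 Erlangs


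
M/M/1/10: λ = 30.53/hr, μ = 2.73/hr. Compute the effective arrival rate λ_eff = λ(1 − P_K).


ρ = 11.1832; P_K = (1−ρ)ρ^10/(1−ρ^11) = 0.910580
λ_eff = λ(1 − P_K) = 30.53·(1 − 0.910580) = 30.53·0.089420 = 2.7300 /hr

Final: 2.7300 /hr


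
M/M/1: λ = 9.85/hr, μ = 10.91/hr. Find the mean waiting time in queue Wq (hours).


ρ = 9.85/10.91 = 0.9028
Wq = ρ/(μ−λ) = 0.9028/(10.91 − 9.85) = 0.9028/1.06 = 0.8517 hr

Final: 0.8517 hr


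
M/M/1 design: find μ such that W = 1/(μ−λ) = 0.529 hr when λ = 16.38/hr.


W = 1/(μ−λ) ⇒ μ − λ = 1/W = 1/0.529 = 1.8904
μ = λ + 1/W = 16.38 + 1.8904 = 18.2704 per hr

Final: 18.2704 /hr


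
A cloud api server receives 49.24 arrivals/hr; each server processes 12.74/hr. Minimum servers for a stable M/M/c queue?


Stability requires cμ > λ ⇔ c > λ/μ.
λ/μ = 49.24/12.74 = 3.8650
Minimum integer c = ⌊3.8650⌋ + 1 = 4
Check: 4·12.74 = 50.96 > 49.24, while 3·12.74 = 38.22 ≤ 49.24

Final: 4 servers


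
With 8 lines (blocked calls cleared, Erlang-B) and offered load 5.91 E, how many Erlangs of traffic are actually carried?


B(8,5.91) = 0.116903 (Erlang-B)
Carried load = a(1 − B) = 5.91·(1 − 0.116903) = 5.91·0.883097 = 5.2191 E

Final: 5.2191 Erlangs


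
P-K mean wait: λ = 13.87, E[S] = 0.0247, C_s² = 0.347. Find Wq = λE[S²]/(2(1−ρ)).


ρ = λ·E[S] = 13.87·0.0247 = 0.3426
E[S²] = E[S]²(1+C_s²) = 0.0247²·(1+0.347) = 0.0008218
Wq = λ·E[S²]/(2(1−ρ)) = 13.87·0.0008218/(2·0.6574) = 0.008669 hr

Final: 0.008669 hr


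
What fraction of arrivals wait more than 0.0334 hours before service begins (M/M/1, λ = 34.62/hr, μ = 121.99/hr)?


ρ = 34.62/121.99 = 0.2838
P(Wq > t) = ρ·e^{−(μ−λ)t} = 0.2838·e^{−2.9182}
= 0.2838·0.054033 = 0.015334

Final: 0.015334


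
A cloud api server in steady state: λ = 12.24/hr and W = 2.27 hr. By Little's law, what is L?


L = λW = 12.24·2.27 = 27.7848

Final: 27.7848


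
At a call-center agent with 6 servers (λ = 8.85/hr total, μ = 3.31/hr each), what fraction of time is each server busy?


ρ = λ/(cμ) = 8.85/(6·3.31) = 8.85/19.86 = 0.4456

Final: 0.4456


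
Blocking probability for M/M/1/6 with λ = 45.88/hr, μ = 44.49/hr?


ρ = λ/μ = 45.88/44.49 = 1.0312
P_K = (1−ρ)ρ^K/(1−ρ^(K+1)) = (-0.03124·1.202724)/(1 − 1.240301)
= -0.037577/-0.240301 = 0.156374

Final: 0.156374


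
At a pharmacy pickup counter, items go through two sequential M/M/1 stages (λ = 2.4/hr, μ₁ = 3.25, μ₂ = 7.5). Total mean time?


Each node sees arrival rate λ = 2.4/hr (tandem ⇒ throughput preserved).
W₁ = 1/(μ₁−λ) = 1/(3.25−2.4) = 1.17647 hr
W₂ = 1/(μ₂−λ) = 1/(7.5−2.4) = 0.19608 hr
W_total = W₁ + W₂ = 1.17647 + 0.19608 = 1.37255 hr

Final: 1.37255 hr


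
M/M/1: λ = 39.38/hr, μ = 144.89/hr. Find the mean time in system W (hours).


W = 1/(μ−λ) = 1/(144.89 − 39.38) = 1/105.51 = 0.009478 hr

Final: 0.009478 hr


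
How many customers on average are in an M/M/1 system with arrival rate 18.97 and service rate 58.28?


ρ = λ/μ = 18.97/58.28 = 0.3255
L = ρ/(1−ρ) = 0.3255/(1 − 0.3255) = 0.3255/0.6745 = 0.4826

Final: 0.4826


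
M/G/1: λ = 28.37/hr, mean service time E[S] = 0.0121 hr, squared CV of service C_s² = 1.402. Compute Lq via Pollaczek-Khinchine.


ρ = λ·E[S] = 28.37·0.0121 = 0.3433
Lq = ρ²(1+C_s²)/(2(1−ρ)) = 0.1178·(1+1.402)/(2·0.6567)
= 0.1178·2.4020/1.3134 = 0.21550

Final: 0.21550


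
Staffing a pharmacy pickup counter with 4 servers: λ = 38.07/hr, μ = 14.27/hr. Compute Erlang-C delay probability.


a = λ/μ = 2.6678; ρ = a/4 = 0.6670
P₀ = 0.059777 (from M/M/c formula)
C(c,a) = [a^c/(c!(1−ρ))]·P₀ = [50.65655/(24·0.3330)]·0.059777
= 6.33762·0.059777 = 0.378845

Final: 0.378845


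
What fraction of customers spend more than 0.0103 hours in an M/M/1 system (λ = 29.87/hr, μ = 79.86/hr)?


W ~ Exponential(μ−λ) for M/M/1.
μ − λ = 79.86 − 29.87 = 49.9900
P(W > t) = e^{−(μ−λ)t} = e^{−0.5149} = 0.597562

Final: 0.597562


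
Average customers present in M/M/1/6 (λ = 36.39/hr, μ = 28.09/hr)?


ρ = 36.39/28.09 = 1.2955
L = ρ[1 − (K+1)ρ^K + Kρ^(K+1)] / [(1−ρ)(1−ρ^(K+1))]
Numerator: 1.2955·(1 − 7·4.726960 + 6·6.123676) = 6.028302
Denominator: (-0.2955)·(-5.123676) = 1.513938
L = 6.028302/1.513938 = 3.9819

Final: 3.9819


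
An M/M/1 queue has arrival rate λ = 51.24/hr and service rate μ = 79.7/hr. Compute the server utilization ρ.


ρ = λ/μ = 51.24/79.7 = 0.6429

Final: 0.6429


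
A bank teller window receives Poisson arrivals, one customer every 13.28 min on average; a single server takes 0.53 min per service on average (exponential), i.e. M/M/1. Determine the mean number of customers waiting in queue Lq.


λ = 60/13.28 = 4.5181 /hr
μ = 60/0.53 = 113.2075 /hr
ρ = λ/μ = 4.5181/113.2075 = 0.03991
Lq = ρ²/(1−ρ) = 0.001593/0.9601 = 0.001659

Final: 0.001659


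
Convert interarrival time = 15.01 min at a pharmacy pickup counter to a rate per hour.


λ = 1/(interarrival time) in consistent units.
1 hour = 60 min, so λ = 60/15.01 = 3.9973 per hour

Final: 3.9973 /hr


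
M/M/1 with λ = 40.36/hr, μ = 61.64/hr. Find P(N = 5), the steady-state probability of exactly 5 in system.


ρ = 40.36/61.64 = 0.6548
P_n = (1−ρ)·ρ^n = (1 − 0.6548)·0.6548^5 = 0.3452·0.120349 = 0.041548

Final: 0.041548


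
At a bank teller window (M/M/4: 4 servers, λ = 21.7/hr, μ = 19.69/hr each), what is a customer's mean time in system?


a = 1.1021; ρ = 0.2755; P₀ = 0.331421
Lq = P₀·a^c·ρ/(c!(1−ρ)²) = 0.01069
Wq = Lq/λ = 0.01069/21.7 = 0.0004928 hr
W = Wq + 1/μ = 0.0004928 + 0.05079 = 0.05128 hr

Final: 0.05128 hr


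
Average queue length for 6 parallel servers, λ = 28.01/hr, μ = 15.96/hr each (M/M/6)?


a = λ/μ = 1.7550; ρ = a/6 = 0.2925
P₀ = 0.172790
Lq = P₀·a^c·ρ / (c!·(1−ρ)²) = 0.172790·29.22008·0.2925/(720·0.50055)
= 0.004098

Final: 0.004098


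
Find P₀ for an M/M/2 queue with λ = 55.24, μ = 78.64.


a = λ/μ = 55.24/78.64 = 0.7024; ρ = a/c = 0.3512
Σ_{k=0}^{1} a^k/k! (terms k=0..1) = 1.00000 + 0.70244 = 1.70244
Tail: a^2/(2!(1−ρ)) = 0.49342/(2·0.6488) = 0.38027
P₀ = 1/(1.70244 + 0.38027) = 1/2.08271 = 0.480143

Final: 0.480143


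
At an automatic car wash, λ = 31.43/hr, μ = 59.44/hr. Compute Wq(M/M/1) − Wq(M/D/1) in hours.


ρ = 31.43/59.44 = 0.5288
Wq(M/M/1) = ρ/(μ−λ) = 0.5288/28.01 = 0.01888 hr
Wq(M/D/1) = ρ/(2(μ−λ)) = 0.009439 hr
Savings = 0.01888 − 0.009439 = 0.009439 hr

Final: 0.009439 hr


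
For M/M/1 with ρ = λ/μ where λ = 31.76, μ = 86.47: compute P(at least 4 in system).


ρ = 31.76/86.47 = 0.3673
P(N ≥ n) = ρ^n = 0.3673^4 = 0.018200

Final: 0.018200


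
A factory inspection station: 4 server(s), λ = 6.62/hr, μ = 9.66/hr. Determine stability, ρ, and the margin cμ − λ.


Total capacity cμ = 4·9.66 = 38.64/hr
ρ = λ/(cμ) = 6.62/38.64 = 0.1713
Stable ⇔ ρ < 1: YES
Spare capacity = cμ − λ = 38.64 − 6.62 = 32.02/hr

Final: ρ = 0.1713; stable; margin = 32.02/hr


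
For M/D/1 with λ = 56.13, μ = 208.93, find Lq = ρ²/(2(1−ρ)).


ρ = 56.13/208.93 = 0.2687
M/D/1: Lq = ρ²/(2(1−ρ)) = 0.07218/(2·0.7313) = 0.04934

Final: 0.04934


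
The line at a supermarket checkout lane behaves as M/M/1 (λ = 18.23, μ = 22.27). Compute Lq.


ρ = 18.23/22.27 = 0.8186
Lq = ρ²/(1−ρ) = 0.6701/0.1814 = 3.6938

Final: 3.6938


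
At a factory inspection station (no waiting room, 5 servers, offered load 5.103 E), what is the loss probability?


B(c,a) = (a^c/c!) / Σ_{k=0}^{c} a^k/k!
a^5/5! = 28.836769
Σ terms (k=0..5): 1.00000 + 5.10300 + 13.02030 + 22.14754 + 28.25472 + 28.83677 = 98.362333
B = 28.836769/98.362333 = 0.293169

Final: 0.293169


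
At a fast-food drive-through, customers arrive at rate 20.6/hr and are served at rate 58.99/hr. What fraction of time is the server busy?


ρ = λ/μ = 20.6/58.99 = 0.3492

Final: 0.3492


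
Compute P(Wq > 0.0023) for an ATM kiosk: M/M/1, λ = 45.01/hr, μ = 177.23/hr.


ρ = 45.01/177.23 = 0.2540
P(Wq > t) = ρ·e^{−(μ−λ)t} = 0.2540·e^{−0.3041}
= 0.2540·0.737783 = 0.187370

Final: 0.187370


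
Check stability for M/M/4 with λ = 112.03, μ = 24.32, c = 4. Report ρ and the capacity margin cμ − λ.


Total capacity cμ = 4·24.32 = 97.28/hr
ρ = λ/(cμ) = 112.03/97.28 = 1.1516
Stable ⇔ ρ < 1: NO
Spare capacity = cμ − λ = 97.28 − 112.03 = -14.75/hr

Final: ρ = 1.1516; unstable; margin = -14.75/hr


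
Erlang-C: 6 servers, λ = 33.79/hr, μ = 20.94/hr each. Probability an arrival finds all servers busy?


a = λ/μ = 1.6137; ρ = a/6 = 0.2689
P₀ = 0.199079 (from M/M/c formula)
C(c,a) = [a^c/(c!(1−ρ))]·P₀ = [17.65506/(720·0.7311)]·0.199079
= 0.03354·0.199079 = 0.006677

Final: 0.006677


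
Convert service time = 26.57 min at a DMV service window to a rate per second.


μ = 1/(service time) in consistent units.
1 second = 0.0166667 min, so μ = 0.0166667/26.57 = 0.0006273 per second

Final: 0.0006273 /sec


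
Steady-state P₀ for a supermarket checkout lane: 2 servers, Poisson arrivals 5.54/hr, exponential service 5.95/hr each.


a = λ/μ = 5.54/5.95 = 0.9311; ρ = a/c = 0.4655
Σ_{k=0}^{1} a^k/k! (terms k=0..1) = 1.00000 + 0.93109 = 1.93109
Tail: a^2/(2!(1−ρ)) = 0.86693/(2·0.5345) = 0.81105
P₀ = 1/(1.93109 + 0.81105) = 1/2.74214 = 0.364679

Final: 0.364679


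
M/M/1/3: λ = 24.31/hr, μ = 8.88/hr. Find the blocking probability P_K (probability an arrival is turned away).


ρ = λ/μ = 24.31/8.88 = 2.7376
P_K = (1−ρ)ρ^K/(1−ρ^(K+1)) = (-1.7376·20.517100)/(1 − 56.167872)
= -35.650772/-55.167872 = 0.646223

Final: 0.646223


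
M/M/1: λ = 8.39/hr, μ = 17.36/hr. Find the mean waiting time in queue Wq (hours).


ρ = 8.39/17.36 = 0.4833
Wq = ρ/(μ−λ) = 0.4833/(17.36 − 8.39) = 0.4833/8.97 = 0.05388 hr

Final: 0.05388 hr


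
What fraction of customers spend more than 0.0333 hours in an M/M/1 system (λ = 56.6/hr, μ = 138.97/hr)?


W ~ Exponential(μ−λ) for M/M/1.
μ − λ = 138.97 − 56.6 = 82.3700
P(W > t) = e^{−(μ−λ)t} = e^{−2.7429} = 0.064382

Final: 0.064382


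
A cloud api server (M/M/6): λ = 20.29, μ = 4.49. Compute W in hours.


a = 4.5189; ρ = 0.7532; P₀ = 0.008920
Lq = P₀·a^c·ρ/(c!(1−ρ)²) = 1.30409
Wq = Lq/λ = 1.30409/20.29 = 0.06427 hr
W = Wq + 1/μ = 0.06427 + 0.22272 = 0.28699 hr

Final: 0.28699 hr


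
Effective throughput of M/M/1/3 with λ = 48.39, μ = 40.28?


ρ = 1.2013; P_K = (1−ρ)ρ^3/(1−ρ^4) = 0.322366
λ_eff = λ(1 − P_K) = 48.39·(1 − 0.322366) = 48.39·0.677634 = 32.7907 /hr

Final: 32.7907 /hr


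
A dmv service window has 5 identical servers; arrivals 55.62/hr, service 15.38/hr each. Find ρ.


ρ = λ/(cμ) = 55.62/(5·15.38) = 55.62/76.90 = 0.7233

Final: 0.7233


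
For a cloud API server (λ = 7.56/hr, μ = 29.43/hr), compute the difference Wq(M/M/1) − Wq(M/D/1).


ρ = 7.56/29.43 = 0.2569
Wq(M/M/1) = ρ/(μ−λ) = 0.2569/21.87 = 0.01175 hr
Wq(M/D/1) = ρ/(2(μ−λ)) = 0.005873 hr
Savings = 0.01175 − 0.005873 = 0.005873 hr

Final: 0.005873 hr
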